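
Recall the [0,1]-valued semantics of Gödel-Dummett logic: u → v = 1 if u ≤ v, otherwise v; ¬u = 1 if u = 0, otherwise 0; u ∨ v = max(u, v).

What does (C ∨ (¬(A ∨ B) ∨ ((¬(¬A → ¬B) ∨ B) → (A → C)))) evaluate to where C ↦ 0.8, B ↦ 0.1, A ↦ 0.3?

(A ∨ B) = max(0.3, 0.1) = 0.3
¬(A ∨ B): Gödel ¬ of 0.3 = 0 (operand ≠ 0)
¬A: Gödel ¬ of 0.3 = 0 (operand ≠ 0)
¬B: Gödel ¬ of 0.1 = 0 (operand ≠ 0)
(¬A → ¬B): 0 ≤ 0, so result = 1
¬(¬A → ¬B): Gödel ¬ of 1 = 0 (operand ≠ 0)
(¬(¬A → ¬B) ∨ B) = max(0, 0.1) = 0.1
(A → C): 0.3 ≤ 0.8, so result = 1
((¬(¬A → ¬B) ∨ B) → (A → C)): 0.1 ≤ 1, so result = 1
(¬(A ∨ B) ∨ ((¬(¬A → ¬B) ∨ B) → (A → C))) = max(0, 1) = 1
(C ∨ (¬(A ∨ B) ∨ ((¬(¬A → ¬B) ∨ B) → (A → C)))) = max(0.8, 1) = 1

1.00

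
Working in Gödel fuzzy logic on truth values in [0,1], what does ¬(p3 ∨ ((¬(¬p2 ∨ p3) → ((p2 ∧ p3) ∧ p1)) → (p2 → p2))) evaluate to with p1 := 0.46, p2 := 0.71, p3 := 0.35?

0.00

¬p2: Gödel ¬ of 0.71 = 0 (operand ≠ 0)
(¬p2 ∨ p3) = max(0, 0.35) = 0.35
¬(¬p2 ∨ p3): Gödel ¬ of 0.35 = 0 (operand ≠ 0)
(p2 ∧ p3) = min(0.71, 0.35) = 0.35
((p2 ∧ p3) ∧ p1) = min(0.35, 0.46) = 0.35
(¬(¬p2 ∨ p3) → ((p2 ∧ p3) ∧ p1)): 0 ≤ 0.35, so result = 1
(p2 → p2): 0.71 ≤ 0.71, so result = 1
((¬(¬p2 ∨ p3) → ((p2 ∧ p3) ∧ p1)) → (p2 → p2)): 1 ≤ 1, so result = 1
(p3 ∨ ((¬(¬p2 ∨ p3) → ((p2 ∧ p3) ∧ p1)) → (p2 → p2))) = max(0.35, 1) = 1
¬(p3 ∨ ((¬(¬p2 ∨ p3) → ((p2 ∧ p3) ∧ p1)) → (p2 → p2))): Gödel ¬ of 1 = 0 (operand ≠ 0)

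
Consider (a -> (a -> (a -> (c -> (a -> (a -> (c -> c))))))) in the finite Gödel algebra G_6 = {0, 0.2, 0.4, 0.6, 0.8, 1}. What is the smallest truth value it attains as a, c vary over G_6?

1.00

Every assignment gives 1. For instance at a = 0, c = 0:
  (c -> c): 0 ≤ 0, so result = 1
  (a -> (c -> c)): 0 ≤ 1, so result = 1
  (a -> (a -> (c -> c))): 0 ≤ 1, so result = 1
  (c -> (a -> (a -> (c -> c)))): 0 ≤ 1, so result = 1
  (a -> (c -> (a -> (a -> (c -> c))))): 0 ≤ 1, so result = 1
  (a -> (a -> (c -> (a -> (a -> (c -> c)))))): 0 ≤ 1, so result = 1
  (a -> (a -> (a -> (c -> (a -> (a -> (c -> c))))))): 0 ≤ 1, so result = 1
All 36 assignments give value 1 — the formula is a G_6-tautology.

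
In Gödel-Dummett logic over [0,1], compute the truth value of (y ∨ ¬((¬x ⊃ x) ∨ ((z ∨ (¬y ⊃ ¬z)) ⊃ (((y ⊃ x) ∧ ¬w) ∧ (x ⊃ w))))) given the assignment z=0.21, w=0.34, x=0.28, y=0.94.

¬x: Gödel ¬ of 0.28 = 0 (operand ≠ 0)
(¬x ⊃ x): 0 ≤ 0.28, so result = 1
¬y: Gödel ¬ of 0.94 = 0 (operand ≠ 0)
¬z: Gödel ¬ of 0.21 = 0 (operand ≠ 0)
(¬y ⊃ ¬z): 0 ≤ 0, so result = 1
(z ∨ (¬y ⊃ ¬z)) = max(0.21, 1) = 1
(y ⊃ x): 0.94 > 0.28, so result = 0.28
¬w: Gödel ¬ of 0.34 = 0 (operand ≠ 0)
((y ⊃ x) ∧ ¬w) = min(0.28, 0) = 0
(x ⊃ w): 0.28 ≤ 0.34, so result = 1
(((y ⊃ x) ∧ ¬w) ∧ (x ⊃ w)) = min(0, 1) = 0
((z ∨ (¬y ⊃ ¬z)) ⊃ (((y ⊃ x) ∧ ¬w) ∧ (x ⊃ w))): 1 > 0, so result = 0
((¬x ⊃ x) ∨ ((z ∨ (¬y ⊃ ¬z)) ⊃ (((y ⊃ x) ∧ ¬w) ∧ (x ⊃ w)))) = max(1, 0) = 1
¬((¬x ⊃ x) ∨ ((z ∨ (¬y ⊃ ¬z)) ⊃ (((y ⊃ x) ∧ ¬w) ∧ (x ⊃ w)))): Gödel ¬ of 1 = 0 (operand ≠ 0)
(y ∨ ¬((¬x ⊃ x) ∨ ((z ∨ (¬y ⊃ ¬z)) ⊃ (((y ⊃ x) ∧ ¬w) ∧ (x ⊃ w))))) = max(0.94, 0) = 0.94

0.94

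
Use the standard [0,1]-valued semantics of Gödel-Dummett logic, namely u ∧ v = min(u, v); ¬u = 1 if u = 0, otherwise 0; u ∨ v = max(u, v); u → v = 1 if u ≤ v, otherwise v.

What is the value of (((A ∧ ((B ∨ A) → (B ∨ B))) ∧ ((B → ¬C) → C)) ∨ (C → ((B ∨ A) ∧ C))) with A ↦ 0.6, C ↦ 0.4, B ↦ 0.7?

1.00

(B ∨ A) = max(0.7, 0.6) = 0.7
(B ∨ B) = max(0.7, 0.7) = 0.7
((B ∨ A) → (B ∨ B)): 0.7 ≤ 0.7, so result = 1
(A ∧ ((B ∨ A) → (B ∨ B))) = min(0.6, 1) = 0.6
¬C: Gödel ¬ of 0.4 = 0 (operand ≠ 0)
(B → ¬C): 0.7 > 0, so result = 0
((B → ¬C) → C): 0 ≤ 0.4, so result = 1
((A ∧ ((B ∨ A) → (B ∨ B))) ∧ ((B → ¬C) → C)) = min(0.6, 1) = 0.6
(B ∨ A) = max(0.7, 0.6) = 0.7
((B ∨ A) ∧ C) = min(0.7, 0.4) = 0.4
(C → ((B ∨ A) ∧ C)): 0.4 ≤ 0.4, so result = 1
(((A ∧ ((B ∨ A) → (B ∨ B))) ∧ ((B → ¬C) → C)) ∨ (C → ((B ∨ A) ∧ C))) = max(0.6, 1) = 1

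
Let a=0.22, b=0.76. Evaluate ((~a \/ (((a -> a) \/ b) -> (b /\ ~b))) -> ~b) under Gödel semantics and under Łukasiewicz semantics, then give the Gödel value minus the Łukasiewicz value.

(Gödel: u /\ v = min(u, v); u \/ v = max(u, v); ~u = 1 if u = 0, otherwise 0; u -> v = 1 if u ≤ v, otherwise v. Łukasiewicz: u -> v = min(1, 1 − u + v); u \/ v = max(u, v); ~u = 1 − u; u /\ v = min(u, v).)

0.54

Gödel evaluation:
  ~a: Gödel ¬ of 0.22 = 0 (operand ≠ 0)
  (a -> a): 0.22 ≤ 0.22, so result = 1
  ((a -> a) \/ b) = max(1, 0.76) = 1
  ~b: Gödel ¬ of 0.76 = 0 (operand ≠ 0)
  (b /\ ~b) = min(0.76, 0) = 0
  (((a -> a) \/ b) -> (b /\ ~b)): 1 > 0, so result = 0
  (~a \/ (((a -> a) \/ b) -> (b /\ ~b))) = max(0, 0) = 0
  ~b: Gödel ¬ of 0.76 = 0 (operand ≠ 0)
  ((~a \/ (((a -> a) \/ b) -> (b /\ ~b))) -> ~b): 0 ≤ 0, so result = 1
  Gödel value = 1
Łukasiewicz evaluation:
  ~a: Łukasiewicz ¬ gives 1 − 0.22 = 0.78
  (a -> a): min(1, 1 − 0.22 + 0.22) = 1
  ((a -> a) \/ b) = max(1, 0.76) = 1
  ~b: Łukasiewicz ¬ gives 1 − 0.76 = 0.24
  (b /\ ~b) = min(0.76, 0.24) = 0.24
  (((a -> a) \/ b) -> (b /\ ~b)): min(1, 1 − 1 + 0.24) = 0.24
  (~a \/ (((a -> a) \/ b) -> (b /\ ~b))) = max(0.78, 0.24) = 0.78
  ~b: Łukasiewicz ¬ gives 1 − 0.76 = 0.24
  ((~a \/ (((a -> a) \/ b) -> (b /\ ~b))) -> ~b): min(1, 1 − 0.78 + 0.24) = 0.46
  Łukasiewicz value = 0.46
Difference: 1 − 0.46 = 0.54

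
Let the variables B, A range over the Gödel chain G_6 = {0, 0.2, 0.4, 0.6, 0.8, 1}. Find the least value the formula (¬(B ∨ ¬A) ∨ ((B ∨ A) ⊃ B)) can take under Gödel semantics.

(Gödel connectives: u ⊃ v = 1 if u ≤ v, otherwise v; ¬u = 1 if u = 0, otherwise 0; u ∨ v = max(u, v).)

0.20

The minimum is attained at B = 0.2, A = 0.4:
  ¬A: Gödel ¬ of 0.4 = 0 (operand ≠ 0)
  (B ∨ ¬A) = max(0.2, 0) = 0.2
  ¬(B ∨ ¬A): Gödel ¬ of 0.2 = 0 (operand ≠ 0)
  (B ∨ A) = max(0.2, 0.4) = 0.4
  ((B ∨ A) ⊃ B): 0.4 > 0.2, so result = 0.2
  (¬(B ∨ ¬A) ∨ ((B ∨ A) ⊃ B)) = max(0, 0.2) = 0.2
Checking all 36 assignments confirms none give a value below 0.20.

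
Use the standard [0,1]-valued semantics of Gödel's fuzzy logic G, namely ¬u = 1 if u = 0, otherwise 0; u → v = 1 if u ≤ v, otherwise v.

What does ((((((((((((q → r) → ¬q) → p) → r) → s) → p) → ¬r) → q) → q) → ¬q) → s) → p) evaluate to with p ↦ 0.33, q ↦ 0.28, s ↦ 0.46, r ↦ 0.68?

0.33

(q → r): 0.28 ≤ 0.68, so result = 1
¬q: Gödel ¬ of 0.28 = 0 (operand ≠ 0)
((q → r) → ¬q): 1 > 0, so result = 0
(((q → r) → ¬q) → p): 0 ≤ 0.33, so result = 1
((((q → r) → ¬q) → p) → r): 1 > 0.68, so result = 0.68
(((((q → r) → ¬q) → p) → r) → s): 0.68 > 0.46, so result = 0.46
((((((q → r) → ¬q) → p) → r) → s) → p): 0.46 > 0.33, so result = 0.33
¬r: Gödel ¬ of 0.68 = 0 (operand ≠ 0)
(((((((q → r) → ¬q) → p) → r) → s) → p) → ¬r): 0.33 > 0, so result = 0
((((((((q → r) → ¬q) → p) → r) → s) → p) → ¬r) → q): 0 ≤ 0.28, so result = 1
(((((((((q → r) → ¬q) → p) → r) → s) → p) → ¬r) → q) → q): 1 > 0.28, so result = 0.28
¬q: Gödel ¬ of 0.28 = 0 (operand ≠ 0)
((((((((((q → r) → ¬q) → p) → r) → s) → p) → ¬r) → q) → q) → ¬q): 0.28 > 0, so result = 0
(((((((((((q → r) → ¬q) → p) → r) → s) → p) → ¬r) → q) → q) → ¬q) → s): 0 ≤ 0.46, so result = 1
((((((((((((q → r) → ¬q) → p) → r) → s) → p) → ¬r) → q) → q) → ¬q) → s) → p): 1 > 0.33, so result = 0.33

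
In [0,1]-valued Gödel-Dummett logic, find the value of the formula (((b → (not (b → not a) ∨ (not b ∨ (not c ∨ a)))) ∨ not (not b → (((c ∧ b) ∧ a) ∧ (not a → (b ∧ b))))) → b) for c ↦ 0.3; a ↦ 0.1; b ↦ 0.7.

0.70

not a: Gödel ¬ of 0.1 = 0 (operand ≠ 0)
(b → not a): 0.7 > 0, so result = 0
not (b → not a): Gödel ¬ of 0 = 1 (operand is 0)
not b: Gödel ¬ of 0.7 = 0 (operand ≠ 0)
not c: Gödel ¬ of 0.3 = 0 (operand ≠ 0)
(not c ∨ a) = max(0, 0.1) = 0.1
(not b ∨ (not c ∨ a)) = max(0, 0.1) = 0.1
(not (b → not a) ∨ (not b ∨ (not c ∨ a))) = max(1, 0.1) = 1
(b → (not (b → not a) ∨ (not b ∨ (not c ∨ a)))): 0.7 ≤ 1, so result = 1
not b: Gödel ¬ of 0.7 = 0 (operand ≠ 0)
(c ∧ b) = min(0.3, 0.7) = 0.3
((c ∧ b) ∧ a) = min(0.3, 0.1) = 0.1
not a: Gödel ¬ of 0.1 = 0 (operand ≠ 0)
(b ∧ b) = min(0.7, 0.7) = 0.7
(not a → (b ∧ b)): 0 ≤ 0.7, so result = 1
(((c ∧ b) ∧ a) ∧ (not a → (b ∧ b))) = min(0.1, 1) = 0.1
(not b → (((c ∧ b) ∧ a) ∧ (not a → (b ∧ b)))): 0 ≤ 0.1, so result = 1
not (not b → (((c ∧ b) ∧ a) ∧ (not a → (b ∧ b)))): Gödel ¬ of 1 = 0 (operand ≠ 0)
((b → (not (b → not a) ∨ (not b ∨ (not c ∨ a)))) ∨ not (not b → (((c ∧ b) ∧ a) ∧ (not a → (b ∧ b))))) = max(1, 0) = 1
(((b → (not (b → not a) ∨ (not b ∨ (not c ∨ a)))) ∨ not (not b → (((c ∧ b) ∧ a) ∧ (not a → (b ∧ b))))) → b): 1 > 0.7, so result = 0.7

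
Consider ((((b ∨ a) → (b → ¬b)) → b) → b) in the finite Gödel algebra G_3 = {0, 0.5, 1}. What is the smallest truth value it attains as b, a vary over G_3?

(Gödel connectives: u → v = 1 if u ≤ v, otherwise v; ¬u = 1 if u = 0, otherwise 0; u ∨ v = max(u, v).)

0.50

The minimum is attained at b = 0.5, a = 0:
  (b ∨ a) = max(0.5, 0) = 0.5
  ¬b: Gödel ¬ of 0.5 = 0 (operand ≠ 0)
  (b → ¬b): 0.5 > 0, so result = 0
  ((b ∨ a) → (b → ¬b)): 0.5 > 0, so result = 0
  (((b ∨ a) → (b → ¬b)) → b): 0 ≤ 0.5, so result = 1
  ((((b ∨ a) → (b → ¬b)) → b) → b): 1 > 0.5, so result = 0.5
Checking all 9 assignments confirms none give a value below 0.50.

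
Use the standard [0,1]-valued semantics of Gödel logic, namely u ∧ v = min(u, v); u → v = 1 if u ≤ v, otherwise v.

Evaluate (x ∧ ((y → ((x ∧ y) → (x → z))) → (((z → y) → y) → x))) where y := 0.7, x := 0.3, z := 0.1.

0.30

(x ∧ y) = min(0.3, 0.7) = 0.3
(x → z): 0.3 > 0.1, so result = 0.1
((x ∧ y) → (x → z)): 0.3 > 0.1, so result = 0.1
(y → ((x ∧ y) → (x → z))): 0.7 > 0.1, so result = 0.1
(z → y): 0.1 ≤ 0.7, so result = 1
((z → y) → y): 1 > 0.7, so result = 0.7
(((z → y) → y) → x): 0.7 > 0.3, so result = 0.3
((y → ((x ∧ y) → (x → z))) → (((z → y) → y) → x)): 0.1 ≤ 0.3, so result = 1
(x ∧ ((y → ((x ∧ y) → (x → z))) → (((z → y) → y) → x))) = min(0.3, 1) = 0.3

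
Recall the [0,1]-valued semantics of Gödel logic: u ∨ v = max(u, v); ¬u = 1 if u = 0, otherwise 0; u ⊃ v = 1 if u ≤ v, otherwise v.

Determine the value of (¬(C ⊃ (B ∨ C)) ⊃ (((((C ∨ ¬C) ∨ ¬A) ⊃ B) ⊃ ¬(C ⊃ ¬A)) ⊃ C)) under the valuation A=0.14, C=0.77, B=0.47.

(B ∨ C) = max(0.47, 0.77) = 0.77
(C ⊃ (B ∨ C)): 0.77 ≤ 0.77, so result = 1
¬(C ⊃ (B ∨ C)): Gödel ¬ of 1 = 0 (operand ≠ 0)
¬C: Gödel ¬ of 0.77 = 0 (operand ≠ 0)
(C ∨ ¬C) = max(0.77, 0) = 0.77
¬A: Gödel ¬ of 0.14 = 0 (operand ≠ 0)
((C ∨ ¬C) ∨ ¬A) = max(0.77, 0) = 0.77
(((C ∨ ¬C) ∨ ¬A) ⊃ B): 0.77 > 0.47, so result = 0.47
¬A: Gödel ¬ of 0.14 = 0 (operand ≠ 0)
(C ⊃ ¬A): 0.77 > 0, so result = 0
¬(C ⊃ ¬A): Gödel ¬ of 0 = 1 (operand is 0)
((((C ∨ ¬C) ∨ ¬A) ⊃ B) ⊃ ¬(C ⊃ ¬A)): 0.47 ≤ 1, so result = 1
(((((C ∨ ¬C) ∨ ¬A) ⊃ B) ⊃ ¬(C ⊃ ¬A)) ⊃ C): 1 > 0.77, so result = 0.77
(¬(C ⊃ (B ∨ C)) ⊃ (((((C ∨ ¬C) ∨ ¬A) ⊃ B) ⊃ ¬(C ⊃ ¬A)) ⊃ C)): 0 ≤ 0.77, so result = 1

1.00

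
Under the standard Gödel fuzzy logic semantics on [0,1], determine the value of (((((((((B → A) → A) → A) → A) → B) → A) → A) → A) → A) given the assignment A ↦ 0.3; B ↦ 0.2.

0.30

(B → A): 0.2 ≤ 0.3, so result = 1
((B → A) → A): 1 > 0.3, so result = 0.3
(((B → A) → A) → A): 0.3 ≤ 0.3, so result = 1
((((B → A) → A) → A) → A): 1 > 0.3, so result = 0.3
(((((B → A) → A) → A) → A) → B): 0.3 > 0.2, so result = 0.2
((((((B → A) → A) → A) → A) → B) → A): 0.2 ≤ 0.3, so result = 1
(((((((B → A) → A) → A) → A) → B) → A) → A): 1 > 0.3, so result = 0.3
((((((((B → A) → A) → A) → A) → B) → A) → A) → A): 0.3 ≤ 0.3, so result = 1
(((((((((B → A) → A) → A) → A) → B) → A) → A) → A) → A): 1 > 0.3, so result = 0.3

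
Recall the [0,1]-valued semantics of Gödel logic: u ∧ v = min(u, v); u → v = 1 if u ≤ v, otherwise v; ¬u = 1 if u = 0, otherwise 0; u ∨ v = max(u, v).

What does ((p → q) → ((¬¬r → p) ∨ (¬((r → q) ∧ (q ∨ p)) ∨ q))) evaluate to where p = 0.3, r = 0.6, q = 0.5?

0.50

(p → q): 0.3 ≤ 0.5, so result = 1
¬r: Gödel ¬ of 0.6 = 0 (operand ≠ 0)
¬¬r: Gödel ¬ of 0 = 1 (operand is 0)
(¬¬r → p): 1 > 0.3, so result = 0.3
(r → q): 0.6 > 0.5, so result = 0.5
(q ∨ p) = max(0.5, 0.3) = 0.5
((r → q) ∧ (q ∨ p)) = min(0.5, 0.5) = 0.5
¬((r → q) ∧ (q ∨ p)): Gödel ¬ of 0.5 = 0 (operand ≠ 0)
(¬((r → q) ∧ (q ∨ p)) ∨ q) = max(0, 0.5) = 0.5
((¬¬r → p) ∨ (¬((r → q) ∧ (q ∨ p)) ∨ q)) = max(0.3, 0.5) = 0.5
((p → q) → ((¬¬r → p) ∨ (¬((r → q) ∧ (q ∨ p)) ∨ q))): 1 > 0.5, so result = 0.5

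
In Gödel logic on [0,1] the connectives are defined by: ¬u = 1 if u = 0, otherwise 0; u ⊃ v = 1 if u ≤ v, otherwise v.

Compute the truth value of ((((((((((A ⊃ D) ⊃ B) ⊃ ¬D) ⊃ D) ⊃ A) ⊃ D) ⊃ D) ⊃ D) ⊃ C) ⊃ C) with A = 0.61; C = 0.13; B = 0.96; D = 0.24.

1.00

(A ⊃ D): 0.61 > 0.24, so result = 0.24
((A ⊃ D) ⊃ B): 0.24 ≤ 0.96, so result = 1
¬D: Gödel ¬ of 0.24 = 0 (operand ≠ 0)
(((A ⊃ D) ⊃ B) ⊃ ¬D): 1 > 0, so result = 0
((((A ⊃ D) ⊃ B) ⊃ ¬D) ⊃ D): 0 ≤ 0.24, so result = 1
(((((A ⊃ D) ⊃ B) ⊃ ¬D) ⊃ D) ⊃ A): 1 > 0.61, so result = 0.61
((((((A ⊃ D) ⊃ B) ⊃ ¬D) ⊃ D) ⊃ A) ⊃ D): 0.61 > 0.24, so result = 0.24
(((((((A ⊃ D) ⊃ B) ⊃ ¬D) ⊃ D) ⊃ A) ⊃ D) ⊃ D): 0.24 ≤ 0.24, so result = 1
((((((((A ⊃ D) ⊃ B) ⊃ ¬D) ⊃ D) ⊃ A) ⊃ D) ⊃ D) ⊃ D): 1 > 0.24, so result = 0.24
(((((((((A ⊃ D) ⊃ B) ⊃ ¬D) ⊃ D) ⊃ A) ⊃ D) ⊃ D) ⊃ D) ⊃ C): 0.24 > 0.13, so result = 0.13
((((((((((A ⊃ D) ⊃ B) ⊃ ¬D) ⊃ D) ⊃ A) ⊃ D) ⊃ D) ⊃ D) ⊃ C) ⊃ C): 0.13 ≤ 0.13, so result = 1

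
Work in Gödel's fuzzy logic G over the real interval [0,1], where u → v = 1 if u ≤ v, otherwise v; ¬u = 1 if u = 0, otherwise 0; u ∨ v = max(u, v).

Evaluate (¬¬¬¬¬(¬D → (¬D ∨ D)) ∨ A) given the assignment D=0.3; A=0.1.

¬D: Gödel ¬ of 0.3 = 0 (operand ≠ 0)
¬D: Gödel ¬ of 0.3 = 0 (operand ≠ 0)
(¬D ∨ D) = max(0, 0.3) = 0.3
(¬D → (¬D ∨ D)): 0 ≤ 0.3, so result = 1
¬(¬D → (¬D ∨ D)): Gödel ¬ of 1 = 0 (operand ≠ 0)
¬¬(¬D → (¬D ∨ D)): Gödel ¬ of 0 = 1 (operand is 0)
¬¬¬(¬D → (¬D ∨ D)): Gödel ¬ of 1 = 0 (operand ≠ 0)
¬¬¬¬(¬D → (¬D ∨ D)): Gödel ¬ of 0 = 1 (operand is 0)
¬¬¬¬¬(¬D → (¬D ∨ D)): Gödel ¬ of 1 = 0 (operand ≠ 0)
(¬¬¬¬¬(¬D → (¬D ∨ D)) ∨ A) = max(0, 0.1) = 0.1

0.10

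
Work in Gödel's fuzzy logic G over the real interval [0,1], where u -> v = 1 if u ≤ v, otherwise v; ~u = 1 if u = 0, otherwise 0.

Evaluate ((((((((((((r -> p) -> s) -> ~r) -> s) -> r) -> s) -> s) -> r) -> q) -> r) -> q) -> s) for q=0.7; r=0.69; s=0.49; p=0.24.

(r -> p): 0.69 > 0.24, so result = 0.24
((r -> p) -> s): 0.24 ≤ 0.49, so result = 1
~r: Gödel ¬ of 0.69 = 0 (operand ≠ 0)
(((r -> p) -> s) -> ~r): 1 > 0, so result = 0
((((r -> p) -> s) -> ~r) -> s): 0 ≤ 0.49, so result = 1
(((((r -> p) -> s) -> ~r) -> s) -> r): 1 > 0.69, so result = 0.69
((((((r -> p) -> s) -> ~r) -> s) -> r) -> s): 0.69 > 0.49, so result = 0.49
(((((((r -> p) -> s) -> ~r) -> s) -> r) -> s) -> s): 0.49 ≤ 0.49, so result = 1
((((((((r -> p) -> s) -> ~r) -> s) -> r) -> s) -> s) -> r): 1 > 0.69, so result = 0.69
(((((((((r -> p) -> s) -> ~r) -> s) -> r) -> s) -> s) -> r) -> q): 0.69 ≤ 0.7, so result = 1
((((((((((r -> p) -> s) -> ~r) -> s) -> r) -> s) -> s) -> r) -> q) -> r): 1 > 0.69, so result = 0.69
(((((((((((r -> p) -> s) -> ~r) -> s) -> r) -> s) -> s) -> r) -> q) -> r) -> q): 0.69 ≤ 0.7, so result = 1
((((((((((((r -> p) -> s) -> ~r) -> s) -> r) -> s) -> s) -> r) -> q) -> r) -> q) -> s): 1 > 0.49, so result = 0.49

0.49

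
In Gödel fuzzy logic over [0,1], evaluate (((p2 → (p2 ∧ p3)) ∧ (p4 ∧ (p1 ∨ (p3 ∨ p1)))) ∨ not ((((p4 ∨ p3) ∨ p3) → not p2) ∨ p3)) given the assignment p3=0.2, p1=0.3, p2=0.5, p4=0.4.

0.20

(p2 ∧ p3) = min(0.5, 0.2) = 0.2
(p2 → (p2 ∧ p3)): 0.5 > 0.2, so result = 0.2
(p3 ∨ p1) = max(0.2, 0.3) = 0.3
(p1 ∨ (p3 ∨ p1)) = max(0.3, 0.3) = 0.3
(p4 ∧ (p1 ∨ (p3 ∨ p1))) = min(0.4, 0.3) = 0.3
((p2 → (p2 ∧ p3)) ∧ (p4 ∧ (p1 ∨ (p3 ∨ p1)))) = min(0.2, 0.3) = 0.2
(p4 ∨ p3) = max(0.4, 0.2) = 0.4
((p4 ∨ p3) ∨ p3) = max(0.4, 0.2) = 0.4
not p2: Gödel ¬ of 0.5 = 0 (operand ≠ 0)
(((p4 ∨ p3) ∨ p3) → not p2): 0.4 > 0, so result = 0
((((p4 ∨ p3) ∨ p3) → not p2) ∨ p3) = max(0, 0.2) = 0.2
not ((((p4 ∨ p3) ∨ p3) → not p2) ∨ p3): Gödel ¬ of 0.2 = 0 (operand ≠ 0)
(((p2 → (p2 ∧ p3)) ∧ (p4 ∧ (p1 ∨ (p3 ∨ p1)))) ∨ not ((((p4 ∨ p3) ∨ p3) → not p2) ∨ p3)) = max(0.2, 0) = 0.2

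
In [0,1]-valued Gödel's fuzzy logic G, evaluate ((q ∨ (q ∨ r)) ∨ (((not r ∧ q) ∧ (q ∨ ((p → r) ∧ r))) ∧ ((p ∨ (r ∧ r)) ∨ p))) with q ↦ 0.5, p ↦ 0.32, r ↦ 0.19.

(q ∨ r) = max(0.5, 0.19) = 0.5
(q ∨ (q ∨ r)) = max(0.5, 0.5) = 0.5
not r: Gödel ¬ of 0.19 = 0 (operand ≠ 0)
(not r ∧ q) = min(0, 0.5) = 0
(p → r): 0.32 > 0.19, so result = 0.19
((p → r) ∧ r) = min(0.19, 0.19) = 0.19
(q ∨ ((p → r) ∧ r)) = max(0.5, 0.19) = 0.5
((not r ∧ q) ∧ (q ∨ ((p → r) ∧ r))) = min(0, 0.5) = 0
(r ∧ r) = min(0.19, 0.19) = 0.19
(p ∨ (r ∧ r)) = max(0.32, 0.19) = 0.32
((p ∨ (r ∧ r)) ∨ p) = max(0.32, 0.32) = 0.32
(((not r ∧ q) ∧ (q ∨ ((p → r) ∧ r))) ∧ ((p ∨ (r ∧ r)) ∨ p)) = min(0, 0.32) = 0
((q ∨ (q ∨ r)) ∨ (((not r ∧ q) ∧ (q ∨ ((p → r) ∧ r))) ∧ ((p ∨ (r ∧ r)) ∨ p))) = max(0.5, 0) = 0.5

0.50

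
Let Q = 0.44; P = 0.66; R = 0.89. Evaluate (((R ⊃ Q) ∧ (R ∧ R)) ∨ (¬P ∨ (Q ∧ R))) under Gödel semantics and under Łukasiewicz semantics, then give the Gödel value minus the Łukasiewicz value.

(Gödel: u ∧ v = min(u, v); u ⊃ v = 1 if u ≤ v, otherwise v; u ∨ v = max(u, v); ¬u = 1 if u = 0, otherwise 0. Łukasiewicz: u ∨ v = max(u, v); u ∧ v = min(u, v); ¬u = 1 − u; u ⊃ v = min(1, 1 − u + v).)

-0.11

Gödel evaluation:
  (R ⊃ Q): 0.89 > 0.44, so result = 0.44
  (R ∧ R) = min(0.89, 0.89) = 0.89
  ((R ⊃ Q) ∧ (R ∧ R)) = min(0.44, 0.89) = 0.44
  ¬P: Gödel ¬ of 0.66 = 0 (operand ≠ 0)
  (Q ∧ R) = min(0.44, 0.89) = 0.44
  (¬P ∨ (Q ∧ R)) = max(0, 0.44) = 0.44
  (((R ⊃ Q) ∧ (R ∧ R)) ∨ (¬P ∨ (Q ∧ R))) = max(0.44, 0.44) = 0.44
  Gödel value = 0.44
Łukasiewicz evaluation:
  (R ⊃ Q): min(1, 1 − 0.89 + 0.44) = 0.55
  (R ∧ R) = min(0.89, 0.89) = 0.89
  ((R ⊃ Q) ∧ (R ∧ R)) = min(0.55, 0.89) = 0.55
  ¬P: Łukasiewicz ¬ gives 1 − 0.66 = 0.34
  (Q ∧ R) = min(0.44, 0.89) = 0.44
  (¬P ∨ (Q ∧ R)) = max(0.34, 0.44) = 0.44
  (((R ⊃ Q) ∧ (R ∧ R)) ∨ (¬P ∨ (Q ∧ R))) = max(0.55, 0.44) = 0.55
  Łukasiewicz value = 0.55
Difference: 0.44 − 0.55 = -0.11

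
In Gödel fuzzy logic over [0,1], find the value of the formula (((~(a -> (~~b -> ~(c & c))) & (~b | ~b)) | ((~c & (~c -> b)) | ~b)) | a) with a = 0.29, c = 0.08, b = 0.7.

0.29

~b: Gödel ¬ of 0.7 = 0 (operand ≠ 0)
~~b: Gödel ¬ of 0 = 1 (operand is 0)
(c & c) = min(0.08, 0.08) = 0.08
~(c & c): Gödel ¬ of 0.08 = 0 (operand ≠ 0)
(~~b -> ~(c & c)): 1 > 0, so result = 0
(a -> (~~b -> ~(c & c))): 0.29 > 0, so result = 0
~(a -> (~~b -> ~(c & c))): Gödel ¬ of 0 = 1 (operand is 0)
~b: Gödel ¬ of 0.7 = 0 (operand ≠ 0)
~b: Gödel ¬ of 0.7 = 0 (operand ≠ 0)
(~b | ~b) = max(0, 0) = 0
(~(a -> (~~b -> ~(c & c))) & (~b | ~b)) = min(1, 0) = 0
~c: Gödel ¬ of 0.08 = 0 (operand ≠ 0)
~c: Gödel ¬ of 0.08 = 0 (operand ≠ 0)
(~c -> b): 0 ≤ 0.7, so result = 1
(~c & (~c -> b)) = min(0, 1) = 0
~b: Gödel ¬ of 0.7 = 0 (operand ≠ 0)
((~c & (~c -> b)) | ~b) = max(0, 0) = 0
((~(a -> (~~b -> ~(c & c))) & (~b | ~b)) | ((~c & (~c -> b)) | ~b)) = max(0, 0) = 0
(((~(a -> (~~b -> ~(c & c))) & (~b | ~b)) | ((~c & (~c -> b)) | ~b)) | a) = max(0, 0.29) = 0.29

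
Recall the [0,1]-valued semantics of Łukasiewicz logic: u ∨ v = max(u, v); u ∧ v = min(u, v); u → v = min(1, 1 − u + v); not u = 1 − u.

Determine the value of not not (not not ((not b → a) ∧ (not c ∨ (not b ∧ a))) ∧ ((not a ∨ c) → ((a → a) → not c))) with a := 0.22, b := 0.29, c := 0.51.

0.49

not b: Łukasiewicz ¬ gives 1 − 0.29 = 0.71
(not b → a): min(1, 1 − 0.71 + 0.22) = 0.51
not c: Łukasiewicz ¬ gives 1 − 0.51 = 0.49
not b: Łukasiewicz ¬ gives 1 − 0.29 = 0.71
(not b ∧ a) = min(0.71, 0.22) = 0.22
(not c ∨ (not b ∧ a)) = max(0.49, 0.22) = 0.49
((not b → a) ∧ (not c ∨ (not b ∧ a))) = min(0.51, 0.49) = 0.49
not ((not b → a) ∧ (not c ∨ (not b ∧ a))): Łukasiewicz ¬ gives 1 − 0.49 = 0.51
not not ((not b → a) ∧ (not c ∨ (not b ∧ a))): Łukasiewicz ¬ gives 1 − 0.51 = 0.49
not a: Łukasiewicz ¬ gives 1 − 0.22 = 0.78
(not a ∨ c) = max(0.78, 0.51) = 0.78
(a → a): min(1, 1 − 0.22 + 0.22) = 1
not c: Łukasiewicz ¬ gives 1 − 0.51 = 0.49
((a → a) → not c): min(1, 1 − 1 + 0.49) = 0.49
((not a ∨ c) → ((a → a) → not c)): min(1, 1 − 0.78 + 0.49) = 0.71
(not not ((not b → a) ∧ (not c ∨ (not b ∧ a))) ∧ ((not a ∨ c) → ((a → a) → not c))) = min(0.49, 0.71) = 0.49
not (not not ((not b → a) ∧ (not c ∨ (not b ∧ a))) ∧ ((not a ∨ c) → ((a → a) → not c))): Łukasiewicz ¬ gives 1 − 0.49 = 0.51
not not (not not ((not b → a) ∧ (not c ∨ (not b ∧ a))) ∧ ((not a ∨ c) → ((a → a) → not c))): Łukasiewicz ¬ gives 1 − 0.51 = 0.49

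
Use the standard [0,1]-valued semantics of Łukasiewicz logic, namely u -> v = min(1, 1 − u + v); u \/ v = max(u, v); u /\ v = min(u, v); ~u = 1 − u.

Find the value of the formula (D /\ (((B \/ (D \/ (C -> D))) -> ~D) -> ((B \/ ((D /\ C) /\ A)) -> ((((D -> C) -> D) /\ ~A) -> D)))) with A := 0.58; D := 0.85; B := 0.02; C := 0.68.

0.85

(C -> D): min(1, 1 − 0.68 + 0.85) = 1
(D \/ (C -> D)) = max(0.85, 1) = 1
(B \/ (D \/ (C -> D))) = max(0.02, 1) = 1
~D: Łukasiewicz ¬ gives 1 − 0.85 = 0.15
((B \/ (D \/ (C -> D))) -> ~D): min(1, 1 − 1 + 0.15) = 0.15
(D /\ C) = min(0.85, 0.68) = 0.68
((D /\ C) /\ A) = min(0.68, 0.58) = 0.58
(B \/ ((D /\ C) /\ A)) = max(0.02, 0.58) = 0.58
(D -> C): min(1, 1 − 0.85 + 0.68) = 0.83
((D -> C) -> D): min(1, 1 − 0.83 + 0.85) = 1
~A: Łukasiewicz ¬ gives 1 − 0.58 = 0.42
(((D -> C) -> D) /\ ~A) = min(1, 0.42) = 0.42
((((D -> C) -> D) /\ ~A) -> D): min(1, 1 − 0.42 + 0.85) = 1
((B \/ ((D /\ C) /\ A)) -> ((((D -> C) -> D) /\ ~A) -> D)): min(1, 1 − 0.58 + 1) = 1
(((B \/ (D \/ (C -> D))) -> ~D) -> ((B \/ ((D /\ C) /\ A)) -> ((((D -> C) -> D) /\ ~A) -> D))): min(1, 1 − 0.15 + 1) = 1
(D /\ (((B \/ (D \/ (C -> D))) -> ~D) -> ((B \/ ((D /\ C) /\ A)) -> ((((D -> C) -> D) /\ ~A) -> D)))) = min(0.85, 1) = 0.85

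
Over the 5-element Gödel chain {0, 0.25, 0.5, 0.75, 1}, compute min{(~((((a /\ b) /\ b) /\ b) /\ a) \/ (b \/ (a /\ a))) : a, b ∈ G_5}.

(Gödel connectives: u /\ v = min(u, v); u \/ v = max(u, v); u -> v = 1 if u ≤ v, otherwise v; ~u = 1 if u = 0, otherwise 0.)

The minimum is attained at a = 0.25, b = 0.25:
  (a /\ b) = min(0.25, 0.25) = 0.25
  ((a /\ b) /\ b) = min(0.25, 0.25) = 0.25
  (((a /\ b) /\ b) /\ b) = min(0.25, 0.25) = 0.25
  ((((a /\ b) /\ b) /\ b) /\ a) = min(0.25, 0.25) = 0.25
  ~((((a /\ b) /\ b) /\ b) /\ a): Gödel ¬ of 0.25 = 0 (operand ≠ 0)
  (a /\ a) = min(0.25, 0.25) = 0.25
  (b \/ (a /\ a)) = max(0.25, 0.25) = 0.25
  (~((((a /\ b) /\ b) /\ b) /\ a) \/ (b \/ (a /\ a))) = max(0, 0.25) = 0.25
Checking all 25 assignments confirms none give a value below 0.25.

0.25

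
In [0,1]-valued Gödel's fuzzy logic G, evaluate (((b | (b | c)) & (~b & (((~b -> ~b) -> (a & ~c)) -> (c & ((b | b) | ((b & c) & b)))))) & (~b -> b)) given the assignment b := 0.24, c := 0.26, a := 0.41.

0.00

(b | c) = max(0.24, 0.26) = 0.26
(b | (b | c)) = max(0.24, 0.26) = 0.26
~b: Gödel ¬ of 0.24 = 0 (operand ≠ 0)
~b: Gödel ¬ of 0.24 = 0 (operand ≠ 0)
~b: Gödel ¬ of 0.24 = 0 (operand ≠ 0)
(~b -> ~b): 0 ≤ 0, so result = 1
~c: Gödel ¬ of 0.26 = 0 (operand ≠ 0)
(a & ~c) = min(0.41, 0) = 0
((~b -> ~b) -> (a & ~c)): 1 > 0, so result = 0
(b | b) = max(0.24, 0.24) = 0.24
(b & c) = min(0.24, 0.26) = 0.24
((b & c) & b) = min(0.24, 0.24) = 0.24
((b | b) | ((b & c) & b)) = max(0.24, 0.24) = 0.24
(c & ((b | b) | ((b & c) & b))) = min(0.26, 0.24) = 0.24
(((~b -> ~b) -> (a & ~c)) -> (c & ((b | b) | ((b & c) & b)))): 0 ≤ 0.24, so result = 1
(~b & (((~b -> ~b) -> (a & ~c)) -> (c & ((b | b) | ((b & c) & b))))) = min(0, 1) = 0
((b | (b | c)) & (~b & (((~b -> ~b) -> (a & ~c)) -> (c & ((b | b) | ((b & c) & b)))))) = min(0.26, 0) = 0
~b: Gödel ¬ of 0.24 = 0 (operand ≠ 0)
(~b -> b): 0 ≤ 0.24, so result = 1
(((b | (b | c)) & (~b & (((~b -> ~b) -> (a & ~c)) -> (c & ((b | b) | ((b & c) & b)))))) & (~b -> b)) = min(0, 1) = 0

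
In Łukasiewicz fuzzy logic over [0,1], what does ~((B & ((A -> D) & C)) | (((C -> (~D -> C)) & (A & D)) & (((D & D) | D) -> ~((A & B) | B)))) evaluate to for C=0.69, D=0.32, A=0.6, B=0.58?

0.42

(A -> D): min(1, 1 − 0.6 + 0.32) = 0.72
((A -> D) & C) = min(0.72, 0.69) = 0.69
(B & ((A -> D) & C)) = min(0.58, 0.69) = 0.58
~D: Łukasiewicz ¬ gives 1 − 0.32 = 0.68
(~D -> C): min(1, 1 − 0.68 + 0.69) = 1
(C -> (~D -> C)): min(1, 1 − 0.69 + 1) = 1
(A & D) = min(0.6, 0.32) = 0.32
((C -> (~D -> C)) & (A & D)) = min(1, 0.32) = 0.32
(D & D) = min(0.32, 0.32) = 0.32
((D & D) | D) = max(0.32, 0.32) = 0.32
(A & B) = min(0.6, 0.58) = 0.58
((A & B) | B) = max(0.58, 0.58) = 0.58
~((A & B) | B): Łukasiewicz ¬ gives 1 − 0.58 = 0.42
(((D & D) | D) -> ~((A & B) | B)): min(1, 1 − 0.32 + 0.42) = 1
(((C -> (~D -> C)) & (A & D)) & (((D & D) | D) -> ~((A & B) | B))) = min(0.32, 1) = 0.32
((B & ((A -> D) & C)) | (((C -> (~D -> C)) & (A & D)) & (((D & D) | D) -> ~((A & B) | B)))) = max(0.58, 0.32) = 0.58
~((B & ((A -> D) & C)) | (((C -> (~D -> C)) & (A & D)) & (((D & D) | D) -> ~((A & B) | B)))): Łukasiewicz ¬ gives 1 − 0.58 = 0.42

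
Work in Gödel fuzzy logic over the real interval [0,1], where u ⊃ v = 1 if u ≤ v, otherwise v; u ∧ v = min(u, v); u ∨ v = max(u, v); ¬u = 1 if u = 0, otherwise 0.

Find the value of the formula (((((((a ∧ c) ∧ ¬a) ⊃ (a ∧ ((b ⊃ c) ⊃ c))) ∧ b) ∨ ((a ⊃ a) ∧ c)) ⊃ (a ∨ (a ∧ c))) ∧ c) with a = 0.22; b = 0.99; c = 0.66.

0.22

(a ∧ c) = min(0.22, 0.66) = 0.22
¬a: Gödel ¬ of 0.22 = 0 (operand ≠ 0)
((a ∧ c) ∧ ¬a) = min(0.22, 0) = 0
(b ⊃ c): 0.99 > 0.66, so result = 0.66
((b ⊃ c) ⊃ c): 0.66 ≤ 0.66, so result = 1
(a ∧ ((b ⊃ c) ⊃ c)) = min(0.22, 1) = 0.22
(((a ∧ c) ∧ ¬a) ⊃ (a ∧ ((b ⊃ c) ⊃ c))): 0 ≤ 0.22, so result = 1
((((a ∧ c) ∧ ¬a) ⊃ (a ∧ ((b ⊃ c) ⊃ c))) ∧ b) = min(1, 0.99) = 0.99
(a ⊃ a): 0.22 ≤ 0.22, so result = 1
((a ⊃ a) ∧ c) = min(1, 0.66) = 0.66
(((((a ∧ c) ∧ ¬a) ⊃ (a ∧ ((b ⊃ c) ⊃ c))) ∧ b) ∨ ((a ⊃ a) ∧ c)) = max(0.99, 0.66) = 0.99
(a ∧ c) = min(0.22, 0.66) = 0.22
(a ∨ (a ∧ c)) = max(0.22, 0.22) = 0.22
((((((a ∧ c) ∧ ¬a) ⊃ (a ∧ ((b ⊃ c) ⊃ c))) ∧ b) ∨ ((a ⊃ a) ∧ c)) ⊃ (a ∨ (a ∧ c))): 0.99 > 0.22, so result = 0.22
(((((((a ∧ c) ∧ ¬a) ⊃ (a ∧ ((b ⊃ c) ⊃ c))) ∧ b) ∨ ((a ⊃ a) ∧ c)) ⊃ (a ∨ (a ∧ c))) ∧ c) = min(0.22, 0.66) = 0.22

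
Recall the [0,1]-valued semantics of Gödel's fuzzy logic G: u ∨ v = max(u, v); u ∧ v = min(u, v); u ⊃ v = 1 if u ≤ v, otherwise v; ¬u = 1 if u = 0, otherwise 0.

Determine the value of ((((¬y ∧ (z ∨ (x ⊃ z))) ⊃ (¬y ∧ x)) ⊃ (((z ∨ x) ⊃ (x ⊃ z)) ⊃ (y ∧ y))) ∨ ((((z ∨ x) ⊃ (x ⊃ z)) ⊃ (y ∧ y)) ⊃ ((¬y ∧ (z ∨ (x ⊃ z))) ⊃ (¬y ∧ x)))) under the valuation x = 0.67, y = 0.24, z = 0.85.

1.00

¬y: Gödel ¬ of 0.24 = 0 (operand ≠ 0)
(x ⊃ z): 0.67 ≤ 0.85, so result = 1
(z ∨ (x ⊃ z)) = max(0.85, 1) = 1
(¬y ∧ (z ∨ (x ⊃ z))) = min(0, 1) = 0
¬y: Gödel ¬ of 0.24 = 0 (operand ≠ 0)
(¬y ∧ x) = min(0, 0.67) = 0
((¬y ∧ (z ∨ (x ⊃ z))) ⊃ (¬y ∧ x)): 0 ≤ 0, so result = 1
(z ∨ x) = max(0.85, 0.67) = 0.85
(x ⊃ z): 0.67 ≤ 0.85, so result = 1
((z ∨ x) ⊃ (x ⊃ z)): 0.85 ≤ 1, so result = 1
(y ∧ y) = min(0.24, 0.24) = 0.24
(((z ∨ x) ⊃ (x ⊃ z)) ⊃ (y ∧ y)): 1 > 0.24, so result = 0.24
(((¬y ∧ (z ∨ (x ⊃ z))) ⊃ (¬y ∧ x)) ⊃ (((z ∨ x) ⊃ (x ⊃ z)) ⊃ (y ∧ y))): 1 > 0.24, so result = 0.24
(z ∨ x) = max(0.85, 0.67) = 0.85
(x ⊃ z): 0.67 ≤ 0.85, so result = 1
((z ∨ x) ⊃ (x ⊃ z)): 0.85 ≤ 1, so result = 1
(y ∧ y) = min(0.24, 0.24) = 0.24
(((z ∨ x) ⊃ (x ⊃ z)) ⊃ (y ∧ y)): 1 > 0.24, so result = 0.24
¬y: Gödel ¬ of 0.24 = 0 (operand ≠ 0)
(x ⊃ z): 0.67 ≤ 0.85, so result = 1
(z ∨ (x ⊃ z)) = max(0.85, 1) = 1
(¬y ∧ (z ∨ (x ⊃ z))) = min(0, 1) = 0
¬y: Gödel ¬ of 0.24 = 0 (operand ≠ 0)
(¬y ∧ x) = min(0, 0.67) = 0
((¬y ∧ (z ∨ (x ⊃ z))) ⊃ (¬y ∧ x)): 0 ≤ 0, so result = 1
((((z ∨ x) ⊃ (x ⊃ z)) ⊃ (y ∧ y)) ⊃ ((¬y ∧ (z ∨ (x ⊃ z))) ⊃ (¬y ∧ x))): 0.24 ≤ 1, so result = 1
((((¬y ∧ (z ∨ (x ⊃ z))) ⊃ (¬y ∧ x)) ⊃ (((z ∨ x) ⊃ (x ⊃ z)) ⊃ (y ∧ y))) ∨ ((((z ∨ x) ⊃ (x ⊃ z)) ⊃ (y ∧ y)) ⊃ ((¬y ∧ (z ∨ (x ⊃ z))) ⊃ (¬y ∧ x)))) = max(0.24, 1) = 1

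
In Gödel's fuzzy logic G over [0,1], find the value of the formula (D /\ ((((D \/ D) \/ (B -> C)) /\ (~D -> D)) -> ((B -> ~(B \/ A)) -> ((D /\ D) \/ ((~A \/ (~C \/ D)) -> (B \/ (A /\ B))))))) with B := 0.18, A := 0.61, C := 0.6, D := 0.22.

(D \/ D) = max(0.22, 0.22) = 0.22
(B -> C): 0.18 ≤ 0.6, so result = 1
((D \/ D) \/ (B -> C)) = max(0.22, 1) = 1
~D: Gödel ¬ of 0.22 = 0 (operand ≠ 0)
(~D -> D): 0 ≤ 0.22, so result = 1
(((D \/ D) \/ (B -> C)) /\ (~D -> D)) = min(1, 1) = 1
(B \/ A) = max(0.18, 0.61) = 0.61
~(B \/ A): Gödel ¬ of 0.61 = 0 (operand ≠ 0)
(B -> ~(B \/ A)): 0.18 > 0, so result = 0
(D /\ D) = min(0.22, 0.22) = 0.22
~A: Gödel ¬ of 0.61 = 0 (operand ≠ 0)
~C: Gödel ¬ of 0.6 = 0 (operand ≠ 0)
(~C \/ D) = max(0, 0.22) = 0.22
(~A \/ (~C \/ D)) = max(0, 0.22) = 0.22
(A /\ B) = min(0.61, 0.18) = 0.18
(B \/ (A /\ B)) = max(0.18, 0.18) = 0.18
((~A \/ (~C \/ D)) -> (B \/ (A /\ B))): 0.22 > 0.18, so result = 0.18
((D /\ D) \/ ((~A \/ (~C \/ D)) -> (B \/ (A /\ B)))) = max(0.22, 0.18) = 0.22
((B -> ~(B \/ A)) -> ((D /\ D) \/ ((~A \/ (~C \/ D)) -> (B \/ (A /\ B))))): 0 ≤ 0.22, so result = 1
((((D \/ D) \/ (B -> C)) /\ (~D -> D)) -> ((B -> ~(B \/ A)) -> ((D /\ D) \/ ((~A \/ (~C \/ D)) -> (B \/ (A /\ B)))))): 1 ≤ 1, so result = 1
(D /\ ((((D \/ D) \/ (B -> C)) /\ (~D -> D)) -> ((B -> ~(B \/ A)) -> ((D /\ D) \/ ((~A \/ (~C \/ D)) -> (B \/ (A /\ B))))))) = min(0.22, 1) = 0.22

0.22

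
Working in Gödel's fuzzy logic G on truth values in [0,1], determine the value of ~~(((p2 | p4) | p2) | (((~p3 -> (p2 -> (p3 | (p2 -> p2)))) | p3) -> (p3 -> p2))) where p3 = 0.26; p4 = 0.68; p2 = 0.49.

1.00

(p2 | p4) = max(0.49, 0.68) = 0.68
((p2 | p4) | p2) = max(0.68, 0.49) = 0.68
~p3: Gödel ¬ of 0.26 = 0 (operand ≠ 0)
(p2 -> p2): 0.49 ≤ 0.49, so result = 1
(p3 | (p2 -> p2)) = max(0.26, 1) = 1
(p2 -> (p3 | (p2 -> p2))): 0.49 ≤ 1, so result = 1
(~p3 -> (p2 -> (p3 | (p2 -> p2)))): 0 ≤ 1, so result = 1
((~p3 -> (p2 -> (p3 | (p2 -> p2)))) | p3) = max(1, 0.26) = 1
(p3 -> p2): 0.26 ≤ 0.49, so result = 1
(((~p3 -> (p2 -> (p3 | (p2 -> p2)))) | p3) -> (p3 -> p2)): 1 ≤ 1, so result = 1
(((p2 | p4) | p2) | (((~p3 -> (p2 -> (p3 | (p2 -> p2)))) | p3) -> (p3 -> p2))) = max(0.68, 1) = 1
~(((p2 | p4) | p2) | (((~p3 -> (p2 -> (p3 | (p2 -> p2)))) | p3) -> (p3 -> p2))): Gödel ¬ of 1 = 0 (operand ≠ 0)
~~(((p2 | p4) | p2) | (((~p3 -> (p2 -> (p3 | (p2 -> p2)))) | p3) -> (p3 -> p2))): Gödel ¬ of 0 = 1 (operand is 0)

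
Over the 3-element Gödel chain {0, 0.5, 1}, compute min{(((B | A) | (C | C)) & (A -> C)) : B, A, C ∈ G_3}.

0.00

The minimum is attained at B = 0, A = 0, C = 0:
  (B | A) = max(0, 0) = 0
  (C | C) = max(0, 0) = 0
  ((B | A) | (C | C)) = max(0, 0) = 0
  (A -> C): 0 ≤ 0, so result = 1
  (((B | A) | (C | C)) & (A -> C)) = min(0, 1) = 0
Checking all 27 assignments confirms none give a value below 0.00.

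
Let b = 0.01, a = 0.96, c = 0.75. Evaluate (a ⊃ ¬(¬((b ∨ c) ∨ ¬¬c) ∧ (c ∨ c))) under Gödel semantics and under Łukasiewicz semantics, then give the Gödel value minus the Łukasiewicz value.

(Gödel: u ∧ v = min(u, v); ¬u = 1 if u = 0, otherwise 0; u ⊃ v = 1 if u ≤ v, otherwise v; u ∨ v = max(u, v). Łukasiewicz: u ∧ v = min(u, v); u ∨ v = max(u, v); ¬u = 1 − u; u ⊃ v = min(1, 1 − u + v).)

0.21

Gödel evaluation:
  (b ∨ c) = max(0.01, 0.75) = 0.75
  ¬c: Gödel ¬ of 0.75 = 0 (operand ≠ 0)
  ¬¬c: Gödel ¬ of 0 = 1 (operand is 0)
  ((b ∨ c) ∨ ¬¬c) = max(0.75, 1) = 1
  ¬((b ∨ c) ∨ ¬¬c): Gödel ¬ of 1 = 0 (operand ≠ 0)
  (c ∨ c) = max(0.75, 0.75) = 0.75
  (¬((b ∨ c) ∨ ¬¬c) ∧ (c ∨ c)) = min(0, 0.75) = 0
  ¬(¬((b ∨ c) ∨ ¬¬c) ∧ (c ∨ c)): Gödel ¬ of 0 = 1 (operand is 0)
  (a ⊃ ¬(¬((b ∨ c) ∨ ¬¬c) ∧ (c ∨ c))): 0.96 ≤ 1, so result = 1
  Gödel value = 1
Łukasiewicz evaluation:
  (b ∨ c) = max(0.01, 0.75) = 0.75
  ¬c: Łukasiewicz ¬ gives 1 − 0.75 = 0.25
  ¬¬c: Łukasiewicz ¬ gives 1 − 0.25 = 0.75
  ((b ∨ c) ∨ ¬¬c) = max(0.75, 0.75) = 0.75
  ¬((b ∨ c) ∨ ¬¬c): Łukasiewicz ¬ gives 1 − 0.75 = 0.25
  (c ∨ c) = max(0.75, 0.75) = 0.75
  (¬((b ∨ c) ∨ ¬¬c) ∧ (c ∨ c)) = min(0.25, 0.75) = 0.25
  ¬(¬((b ∨ c) ∨ ¬¬c) ∧ (c ∨ c)): Łukasiewicz ¬ gives 1 − 0.25 = 0.75
  (a ⊃ ¬(¬((b ∨ c) ∨ ¬¬c) ∧ (c ∨ c))): min(1, 1 − 0.96 + 0.75) = 0.79
  Łukasiewicz value = 0.79
Difference: 1 − 0.79 = 0.21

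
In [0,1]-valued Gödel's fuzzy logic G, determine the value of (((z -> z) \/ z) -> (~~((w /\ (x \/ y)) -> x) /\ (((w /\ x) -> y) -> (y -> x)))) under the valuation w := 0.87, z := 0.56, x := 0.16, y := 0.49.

(z -> z): 0.56 ≤ 0.56, so result = 1
((z -> z) \/ z) = max(1, 0.56) = 1
(x \/ y) = max(0.16, 0.49) = 0.49
(w /\ (x \/ y)) = min(0.87, 0.49) = 0.49
((w /\ (x \/ y)) -> x): 0.49 > 0.16, so result = 0.16
~((w /\ (x \/ y)) -> x): Gödel ¬ of 0.16 = 0 (operand ≠ 0)
~~((w /\ (x \/ y)) -> x): Gödel ¬ of 0 = 1 (operand is 0)
(w /\ x) = min(0.87, 0.16) = 0.16
((w /\ x) -> y): 0.16 ≤ 0.49, so result = 1
(y -> x): 0.49 > 0.16, so result = 0.16
(((w /\ x) -> y) -> (y -> x)): 1 > 0.16, so result = 0.16
(~~((w /\ (x \/ y)) -> x) /\ (((w /\ x) -> y) -> (y -> x))) = min(1, 0.16) = 0.16
(((z -> z) \/ z) -> (~~((w /\ (x \/ y)) -> x) /\ (((w /\ x) -> y) -> (y -> x)))): 1 > 0.16, so result = 0.16

0.16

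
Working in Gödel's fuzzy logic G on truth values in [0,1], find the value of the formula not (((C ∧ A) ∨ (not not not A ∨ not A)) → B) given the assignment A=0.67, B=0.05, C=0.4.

0.00

(C ∧ A) = min(0.4, 0.67) = 0.4
not A: Gödel ¬ of 0.67 = 0 (operand ≠ 0)
not not A: Gödel ¬ of 0 = 1 (operand is 0)
not not not A: Gödel ¬ of 1 = 0 (operand ≠ 0)
not A: Gödel ¬ of 0.67 = 0 (operand ≠ 0)
(not not not A ∨ not A) = max(0, 0) = 0
((C ∧ A) ∨ (not not not A ∨ not A)) = max(0.4, 0) = 0.4
(((C ∧ A) ∨ (not not not A ∨ not A)) → B): 0.4 > 0.05, so result = 0.05
not (((C ∧ A) ∨ (not not not A ∨ not A)) → B): Gödel ¬ of 0.05 = 0 (operand ≠ 0)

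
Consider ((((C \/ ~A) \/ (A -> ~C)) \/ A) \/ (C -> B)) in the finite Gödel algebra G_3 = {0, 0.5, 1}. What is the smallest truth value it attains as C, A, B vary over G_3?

The minimum is attained at C = 0.5, A = 0.5, B = 0:
  ~A: Gödel ¬ of 0.5 = 0 (operand ≠ 0)
  (C \/ ~A) = max(0.5, 0) = 0.5
  ~C: Gödel ¬ of 0.5 = 0 (operand ≠ 0)
  (A -> ~C): 0.5 > 0, so result = 0
  ((C \/ ~A) \/ (A -> ~C)) = max(0.5, 0) = 0.5
  (((C \/ ~A) \/ (A -> ~C)) \/ A) = max(0.5, 0.5) = 0.5
  (C -> B): 0.5 > 0, so result = 0
  ((((C \/ ~A) \/ (A -> ~C)) \/ A) \/ (C -> B)) = max(0.5, 0) = 0.5
Checking all 27 assignments confirms none give a value below 0.50.

0.50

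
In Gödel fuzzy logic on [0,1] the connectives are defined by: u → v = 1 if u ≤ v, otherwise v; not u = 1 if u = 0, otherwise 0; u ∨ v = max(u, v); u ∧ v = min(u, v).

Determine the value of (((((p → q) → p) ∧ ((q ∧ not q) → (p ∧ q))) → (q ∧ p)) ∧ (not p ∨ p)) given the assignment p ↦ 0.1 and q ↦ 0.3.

(p → q): 0.1 ≤ 0.3, so result = 1
((p → q) → p): 1 > 0.1, so result = 0.1
not q: Gödel ¬ of 0.3 = 0 (operand ≠ 0)
(q ∧ not q) = min(0.3, 0) = 0
(p ∧ q) = min(0.1, 0.3) = 0.1
((q ∧ not q) → (p ∧ q)): 0 ≤ 0.1, so result = 1
(((p → q) → p) ∧ ((q ∧ not q) → (p ∧ q))) = min(0.1, 1) = 0.1
(q ∧ p) = min(0.3, 0.1) = 0.1
((((p → q) → p) ∧ ((q ∧ not q) → (p ∧ q))) → (q ∧ p)): 0.1 ≤ 0.1, so result = 1
not p: Gödel ¬ of 0.1 = 0 (operand ≠ 0)
(not p ∨ p) = max(0, 0.1) = 0.1
(((((p → q) → p) ∧ ((q ∧ not q) → (p ∧ q))) → (q ∧ p)) ∧ (not p ∨ p)) = min(1, 0.1) = 0.1

0.10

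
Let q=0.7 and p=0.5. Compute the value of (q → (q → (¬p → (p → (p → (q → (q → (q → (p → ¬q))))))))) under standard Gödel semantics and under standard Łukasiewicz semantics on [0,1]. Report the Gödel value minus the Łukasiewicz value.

Gödel evaluation:
  ¬p: Gödel ¬ of 0.5 = 0 (operand ≠ 0)
  ¬q: Gödel ¬ of 0.7 = 0 (operand ≠ 0)
  (p → ¬q): 0.5 > 0, so result = 0
  (q → (p → ¬q)): 0.7 > 0, so result = 0
  (q → (q → (p → ¬q))): 0.7 > 0, so result = 0
  (q → (q → (q → (p → ¬q)))): 0.7 > 0, so result = 0
  (p → (q → (q → (q → (p → ¬q))))): 0.5 > 0, so result = 0
  (p → (p → (q → (q → (q → (p → ¬q)))))): 0.5 > 0, so result = 0
  (¬p → (p → (p → (q → (q → (q → (p → ¬q))))))): 0 ≤ 0, so result = 1
  (q → (¬p → (p → (p → (q → (q → (q → (p → ¬q)))))))): 0.7 ≤ 1, so result = 1
  (q → (q → (¬p → (p → (p → (q → (q → (q → (p → ¬q))))))))): 0.7 ≤ 1, so result = 1
  Gödel value = 1
Łukasiewicz evaluation:
  ¬p: Łukasiewicz ¬ gives 1 − 0.5 = 0.5
  ¬q: Łukasiewicz ¬ gives 1 − 0.7 = 0.3
  (p → ¬q): min(1, 1 − 0.5 + 0.3) = 0.8
  (q → (p → ¬q)): min(1, 1 − 0.7 + 0.8) = 1
  (q → (q → (p → ¬q))): min(1, 1 − 0.7 + 1) = 1
  (q → (q → (q → (p → ¬q)))): min(1, 1 − 0.7 + 1) = 1
  (p → (q → (q → (q → (p → ¬q))))): min(1, 1 − 0.5 + 1) = 1
  (p → (p → (q → (q → (q → (p → ¬q)))))): min(1, 1 − 0.5 + 1) = 1
  (¬p → (p → (p → (q → (q → (q → (p → ¬q))))))): min(1, 1 − 0.5 + 1) = 1
  (q → (¬p → (p → (p → (q → (q → (q → (p → ¬q)))))))): min(1, 1 − 0.7 + 1) = 1
  (q → (q → (¬p → (p → (p → (q → (q → (q → (p → ¬q))))))))): min(1, 1 − 0.7 + 1) = 1
  Łukasiewicz value = 1
Difference: 1 − 1 = 0.00

0.00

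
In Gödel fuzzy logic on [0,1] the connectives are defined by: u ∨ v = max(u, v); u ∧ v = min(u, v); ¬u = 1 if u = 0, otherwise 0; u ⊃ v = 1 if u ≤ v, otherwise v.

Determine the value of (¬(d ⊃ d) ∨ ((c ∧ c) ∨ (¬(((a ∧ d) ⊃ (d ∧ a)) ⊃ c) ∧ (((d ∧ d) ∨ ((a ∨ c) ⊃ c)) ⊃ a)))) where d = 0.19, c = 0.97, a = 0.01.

0.97

(d ⊃ d): 0.19 ≤ 0.19, so result = 1
¬(d ⊃ d): Gödel ¬ of 1 = 0 (operand ≠ 0)
(c ∧ c) = min(0.97, 0.97) = 0.97
(a ∧ d) = min(0.01, 0.19) = 0.01
(d ∧ a) = min(0.19, 0.01) = 0.01
((a ∧ d) ⊃ (d ∧ a)): 0.01 ≤ 0.01, so result = 1
(((a ∧ d) ⊃ (d ∧ a)) ⊃ c): 1 > 0.97, so result = 0.97
¬(((a ∧ d) ⊃ (d ∧ a)) ⊃ c): Gödel ¬ of 0.97 = 0 (operand ≠ 0)
(d ∧ d) = min(0.19, 0.19) = 0.19
(a ∨ c) = max(0.01, 0.97) = 0.97
((a ∨ c) ⊃ c): 0.97 ≤ 0.97, so result = 1
((d ∧ d) ∨ ((a ∨ c) ⊃ c)) = max(0.19, 1) = 1
(((d ∧ d) ∨ ((a ∨ c) ⊃ c)) ⊃ a): 1 > 0.01, so result = 0.01
(¬(((a ∧ d) ⊃ (d ∧ a)) ⊃ c) ∧ (((d ∧ d) ∨ ((a ∨ c) ⊃ c)) ⊃ a)) = min(0, 0.01) = 0
((c ∧ c) ∨ (¬(((a ∧ d) ⊃ (d ∧ a)) ⊃ c) ∧ (((d ∧ d) ∨ ((a ∨ c) ⊃ c)) ⊃ a))) = max(0.97, 0) = 0.97
(¬(d ⊃ d) ∨ ((c ∧ c) ∨ (¬(((a ∧ d) ⊃ (d ∧ a)) ⊃ c) ∧ (((d ∧ d) ∨ ((a ∨ c) ⊃ c)) ⊃ a)))) = max(0, 0.97) = 0.97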